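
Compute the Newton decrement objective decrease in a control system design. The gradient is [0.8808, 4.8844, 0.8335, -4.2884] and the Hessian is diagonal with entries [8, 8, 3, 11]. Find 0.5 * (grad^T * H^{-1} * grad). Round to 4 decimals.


Step 1: H is diagonal, so H^(-1) * g = [0.1101, 0.6106, 0.2778, -0.3899].
Step 2: g^T H^(-1) g = sum_i g_i^2 / H_ii
  = (0.8808)^2/8 + (4.8844)^2/8 + (0.8335)^2/3 + (-4.2884)^2/11
  = 0.097 + 2.9822 + 0.2316 + 1.6719 = 4.9826
Step 3: Objective decrease = 0.5 * g^T H^(-1) g = 2.4913


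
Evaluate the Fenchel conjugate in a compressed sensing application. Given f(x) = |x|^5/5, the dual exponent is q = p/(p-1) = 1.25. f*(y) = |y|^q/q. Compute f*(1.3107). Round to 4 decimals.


The conjugate exponent q satisfies 1/p + 1/q = 1.
p = 5, so q = 5/(5 - 1) = 1.25
|y|^q = 1.3107^1.25 = 1.4024
f*(1.3107) = 1.4024 / 1.25 = 1.1219


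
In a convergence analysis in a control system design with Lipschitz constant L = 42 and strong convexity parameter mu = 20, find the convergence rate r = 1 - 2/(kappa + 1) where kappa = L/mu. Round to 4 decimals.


Step 1: Compute the condition number.
kappa = L/mu = 42/20 = 2.1
Step 2: Compute the convergence rate.
r = 1 - 2/(kappa + 1) = 1 - 2*mu/(L + mu) = (L - mu)/(L + mu) = 22/62 = 0.3548


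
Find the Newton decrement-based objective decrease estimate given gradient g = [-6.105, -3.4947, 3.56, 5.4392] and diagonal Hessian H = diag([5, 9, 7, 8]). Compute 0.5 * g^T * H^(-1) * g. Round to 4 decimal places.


Step 1: H is diagonal, so H^(-1) * g = [-1.221, -0.3883, 0.5086, 0.6799].
Step 2: g^T H^(-1) g = sum_i g_i^2 / H_ii
  = (-6.105)^2/5 + (-3.4947)^2/9 + (3.56)^2/7 + (5.4392)^2/8
  = 7.4542 + 1.357 + 1.8105 + 3.6981 = 14.3198
Step 3: Objective decrease = 0.5 * g^T H^(-1) g = 7.1599


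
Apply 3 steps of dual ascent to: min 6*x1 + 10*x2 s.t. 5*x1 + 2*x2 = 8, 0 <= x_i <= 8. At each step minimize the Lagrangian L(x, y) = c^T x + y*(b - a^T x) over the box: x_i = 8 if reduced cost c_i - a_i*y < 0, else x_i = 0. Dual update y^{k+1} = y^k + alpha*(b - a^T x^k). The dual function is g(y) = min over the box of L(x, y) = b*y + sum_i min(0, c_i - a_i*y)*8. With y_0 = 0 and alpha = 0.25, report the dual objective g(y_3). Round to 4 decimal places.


Dual ascent for LP: min 6*x1 + 10*x2, 5*x1 + 2*x2 = 8, 0 <= x_i <= 8
Step 1: y^k = 0.0, reduced costs: (6.0, 10.0)
  x^k = (0.0, 0.0), subgradient = b - a^T x = 8.0
  y^{k+1} = 0.0 + 0.25*8.0 = 2.0
Step 2: y^k = 2.0, reduced costs: (-4.0, 6.0)
  x^k = (8.0, 0.0), subgradient = b - a^T x = -32.0
  y^{k+1} = 2.0 + 0.25*-32.0 = -6.0
Step 3: y^k = -6.0, reduced costs: (36.0, 22.0)
  x^k = (0.0, 0.0), subgradient = b - a^T x = 8.0
  y^{k+1} = -6.0 + 0.25*8.0 = -4.0
Dual objective at y_3 = -4.0: reduced costs (26.0, 18.0), box minimizer x = (0.0, 0.0)
g(y_3) = b*y + (c1 - a1*y)*x1 + (c2 - a2*y)*x2 = 8*(-4.0) + 26.0*0.0 + 18.0*0.0 = -32.0 + 0.0 + 0.0 = -32.0


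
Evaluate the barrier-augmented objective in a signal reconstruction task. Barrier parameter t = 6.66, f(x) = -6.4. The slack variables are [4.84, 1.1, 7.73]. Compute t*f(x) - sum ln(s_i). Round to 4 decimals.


Step 1: Compute log-barrier.
ln values: [1.5769, 0.0953, 2.0451]
phi = -(1.5769 + 0.0953 + 2.0451) = -3.7173
Step 2: Compute augmented objective.
t*f(x) = 6.66*-6.4 = -42.624
Total = -42.624 - 3.7173 = -46.3413


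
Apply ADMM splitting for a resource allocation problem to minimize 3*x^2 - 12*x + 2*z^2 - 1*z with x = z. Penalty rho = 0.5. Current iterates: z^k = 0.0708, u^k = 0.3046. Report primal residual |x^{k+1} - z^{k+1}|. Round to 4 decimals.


ADMM iteration with rho = 0.5, z^k = 0.0708, u^k = 0.3046
Step 1: x-update.
Minimize 3*x^2 - 12*x + (0.5/2)*(x - 0.0708 + 0.3046)^2
FOC: (2*3 + 0.5)*x = 12 + 0.5*(0.0708 - 0.3046)
x^{k+1} = 1.8282
Step 2: z-update.
Minimize 2*z^2 - 1*z + (0.5/2)*(1.8282 - z + 0.3046)^2
FOC: (2*2 + 0.5)*z = 1 + 0.5*(1.8282 + 0.3046)
z^{k+1} = 0.4592
Step 3: u-update.
u^{k+1} = 0.3046 + 1.8282 - 0.4592 = 1.6736
Step 4: Primal residual = |1.8282 - 0.4592| = 1.369


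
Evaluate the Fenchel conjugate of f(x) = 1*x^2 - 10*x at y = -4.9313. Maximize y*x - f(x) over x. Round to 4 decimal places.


f*(y) = sup_x {y*x - a*x^2 - b*x} = sup_x {(y-b)*x - a*x^2}
FOC: (y - b) - 2a*x = 0 => x* = (y - b)/(2a)
x* = (-4.9313 + 10)/(2*1) = 2.5344
f*(-4.9313) = (y-b)^2/(4a) = (-4.9313 + 10)^2/(4*1)
= 25.6917/4 = 6.4229


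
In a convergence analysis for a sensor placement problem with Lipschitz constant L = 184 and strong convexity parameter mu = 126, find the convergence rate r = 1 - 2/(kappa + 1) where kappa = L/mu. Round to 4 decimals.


Step 1: Compute the condition number.
kappa = L/mu = 184/126 = 1.4603
Step 2: Compute the convergence rate.
r = 1 - 2/(kappa + 1) = 1 - 2*mu/(L + mu) = (L - mu)/(L + mu) = 58/310 = 0.1871


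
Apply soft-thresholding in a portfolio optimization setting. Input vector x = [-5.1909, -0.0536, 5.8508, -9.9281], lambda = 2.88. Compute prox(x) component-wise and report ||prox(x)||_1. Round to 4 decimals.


Soft-thresholding with lambda = 2.88:
prox(-5.1909) = sign(-5.1909)*max(|-5.1909| - 2.88, 0) = -2.3109
prox(-0.0536) = sign(-0.0536)*max(|-0.0536| - 2.88, 0) = 0.0
prox(5.8508) = sign(5.8508)*max(|5.8508| - 2.88, 0) = 2.9708
prox(-9.9281) = sign(-9.9281)*max(|-9.9281| - 2.88, 0) = -7.0481
prox(x) = [-2.3109, 0.0, 2.9708, -7.0481]
||prox(x)||_1 = 2.3109 + 0.0 + 2.9708 + 7.0481 = 12.3298


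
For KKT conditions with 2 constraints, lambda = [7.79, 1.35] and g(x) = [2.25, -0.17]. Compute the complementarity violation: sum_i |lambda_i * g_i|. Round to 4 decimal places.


KKT complementary slackness check:
lambda_1 * g_1 = 7.79 * 2.25 = 17.5275
lambda_2 * g_2 = 1.35 * -0.17 = -0.2295
Total violation = 17.5275 + 0.2295 = 17.757


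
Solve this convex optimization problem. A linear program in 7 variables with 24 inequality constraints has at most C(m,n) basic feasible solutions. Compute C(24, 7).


Each vertex corresponds to some choice of n active constraints out of m, so the number of vertices is at most C(m, n) = m! / (n!(m-n)!).
m = 24, n = 7
Numerator: 24 * 23 * 22 * 21 * 20 * 19 * 18
Denominator: 7! = 5040
C(24, 7) = 346104


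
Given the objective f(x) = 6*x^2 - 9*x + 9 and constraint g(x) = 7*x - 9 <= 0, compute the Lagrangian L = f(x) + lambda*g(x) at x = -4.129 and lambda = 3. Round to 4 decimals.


Step 1: Evaluate f(x).
f(-4.129) = 6*(-4.129)^2 - 9*(-4.129) + 9 = 148.4528
Step 2: Evaluate g(x).
g(-4.129) = 7*-4.129 - 9 = -37.903
Step 3: Compute Lagrangian.
L = 148.4528 + 3*-37.903 = 34.7438


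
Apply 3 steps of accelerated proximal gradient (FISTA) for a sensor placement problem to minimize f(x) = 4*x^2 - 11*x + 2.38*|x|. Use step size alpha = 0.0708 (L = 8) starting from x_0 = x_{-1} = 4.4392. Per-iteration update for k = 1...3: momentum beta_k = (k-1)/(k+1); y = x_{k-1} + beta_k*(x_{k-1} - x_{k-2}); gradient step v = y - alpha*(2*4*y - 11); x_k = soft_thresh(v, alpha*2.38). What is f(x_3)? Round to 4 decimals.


FISTA on f(x) = 4*x^2 - 11*x + 2.38*|x|
L = 8, alpha = 0.0708
Iteration 1: beta = 0.0, y = 4.4392 + 0.0*(4.4392 - 4.4392) = 4.4392
  grad(y) = 24.5136, v = y - alpha*grad = 2.7036
  prox(v) = soft_thresh(2.7036, 0.1685) = 2.5351
Iteration 2: beta = 0.3333, y = 2.5351 + 0.3333*(2.5351 - 4.4392) = 1.9004
  grad(y) = 4.2036, v = y - alpha*grad = 1.6028
  prox(v) = soft_thresh(1.6028, 0.1685) = 1.4343
Iteration 3: beta = 0.5, y = 1.4343 + 0.5*(1.4343 - 2.5351) = 0.8839
  grad(y) = -3.9286, v = y - alpha*grad = 1.1621
  prox(v) = soft_thresh(1.1621, 0.1685) = 0.9936
f(x_3) = 4*0.9936^2 - 11*0.9936 + 2.38*|0.9936| = -4.6158


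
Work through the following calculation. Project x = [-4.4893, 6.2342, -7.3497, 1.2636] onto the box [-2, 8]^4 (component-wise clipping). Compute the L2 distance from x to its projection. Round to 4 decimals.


Project each component onto [-2, 8].
clip(-4.4893) = -2.0, clip(6.2342) = 6.2342, clip(-7.3497) = -2.0, clip(1.2636) = 1.2636
Projection = [-2.0, 6.2342, -2.0, 1.2636]
Squared diffs: [6.1966, 0.0, 28.6193, 0.0]
Distance = sqrt(34.8159) = 5.9005


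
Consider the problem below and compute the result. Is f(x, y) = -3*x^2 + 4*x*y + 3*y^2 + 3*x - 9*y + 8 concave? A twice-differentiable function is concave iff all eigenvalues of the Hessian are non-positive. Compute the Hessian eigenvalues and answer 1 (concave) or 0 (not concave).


The Hessian of f(x,y) = -3*x^2 + 4*x*y + 3*y^2 + 3*x - 9*y + 8 is:
H = [[-6, 4], [4, 6]]
Trace = -6 + 6 = 0
Determinant = -6*6 - (4)^2 = -52
Discriminant = (0)^2 - 4*-52 = 208.0
Eigenvalues: lambda_1 = -7.2111, lambda_2 = 7.2111
The function is not concave.

0


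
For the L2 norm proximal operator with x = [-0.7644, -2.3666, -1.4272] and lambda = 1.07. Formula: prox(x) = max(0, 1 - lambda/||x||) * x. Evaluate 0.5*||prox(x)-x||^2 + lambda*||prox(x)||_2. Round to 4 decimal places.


Step 1: Compute ||x||.
||x|| = 2.8674
Step 2: Compute scaling factor.
scale = max(0, 1 - 1.07/2.8674) = 0.6268
Step 3: prox(x) = [-0.4792, -1.4835, -0.8946]
||prox(x)|| = 1.7974
Step 4: Proximal objective.
0.5*||prox-x||^2 = 0.5725
lambda*||prox|| = 1.9232
Total = 2.4957


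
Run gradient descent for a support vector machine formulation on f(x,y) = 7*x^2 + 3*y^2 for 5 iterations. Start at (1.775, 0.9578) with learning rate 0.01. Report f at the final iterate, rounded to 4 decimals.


Gradient descent on f(x,y) = 7*x^2 + 3*y^2.
Starting point: (1.775, 0.9578), alpha = 0.01
Step 1: grad_x = 2*7*1.775 = 24.85, grad_y = 2*3*0.9578 = 5.7468
  x_1 = 1.775 - 0.01*24.85 = 1.5265
  y_1 = 0.9578 - 0.01*5.7468 = 0.9003
Step 2: grad_x = 2*7*1.5265 = 21.371, grad_y = 2*3*0.9003 = 5.402
  x_2 = 1.5265 - 0.01*21.371 = 1.3128
  y_2 = 0.9003 - 0.01*5.402 = 0.8463
Step 3: grad_x = 2*7*1.3128 = 18.3791, grad_y = 2*3*0.8463 = 5.0779
  x_3 = 1.3128 - 0.01*18.3791 = 1.129
  y_3 = 0.8463 - 0.01*5.0779 = 0.7955
Step 4: grad_x = 2*7*1.129 = 15.806, grad_y = 2*3*0.7955 = 4.7732
  x_4 = 1.129 - 0.01*15.806 = 0.9709
  y_4 = 0.7955 - 0.01*4.7732 = 0.7478
Step 5: grad_x = 2*7*0.9709 = 13.5932, grad_y = 2*3*0.7478 = 4.4868
  x_5 = 0.9709 - 0.01*13.5932 = 0.835
  y_5 = 0.7478 - 0.01*4.4868 = 0.7029
f(0.835, 0.7029) = 7*0.835^2 + 3*0.7029^2 = 6.363


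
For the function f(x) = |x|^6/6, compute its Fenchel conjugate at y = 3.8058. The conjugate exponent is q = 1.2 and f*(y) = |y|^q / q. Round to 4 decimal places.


The conjugate exponent q satisfies 1/p + 1/q = 1.
p = 6, so q = 6/(6 - 1) = 1.2
|y|^q = 3.8058^1.2 = 4.972
f*(3.8058) = 4.972 / 1.2 = 4.1434


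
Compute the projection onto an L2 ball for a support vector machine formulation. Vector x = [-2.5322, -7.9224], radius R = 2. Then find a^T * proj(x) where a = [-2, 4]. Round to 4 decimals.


Step 1: Compute ||x|| (intermediates to 6 decimals).
||x|| = sqrt((-2.5322)^2 + (-7.9224)^2) = 8.317239
Step 2: Project.
Since ||x|| > R, scale = R/||x|| = 2/8.317239 = 0.240464, proj(x) = scale * x
proj(x) = [-0.608903, -1.905052]
Step 3: Dot product.
a^T * proj(x) = -2*(-0.608903) + 4*(-1.905052) = -6.4024


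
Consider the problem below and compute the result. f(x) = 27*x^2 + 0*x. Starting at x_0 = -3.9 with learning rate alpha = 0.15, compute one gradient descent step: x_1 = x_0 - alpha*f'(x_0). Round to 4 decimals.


We compute the gradient at x_0 and apply the update.
f'(x) = 54*x + 0
f'(-3.9) = 54*-3.9 + 0 = -210.6
x_1 = -3.9 - 0.15*-210.6 = 27.69


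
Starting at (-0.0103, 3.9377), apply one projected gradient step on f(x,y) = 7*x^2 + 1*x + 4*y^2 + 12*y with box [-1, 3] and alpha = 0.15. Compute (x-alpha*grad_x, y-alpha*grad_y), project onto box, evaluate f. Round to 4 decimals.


Step 1: Compute gradient at (-0.0103, 3.9377).
grad_x = 2*7*-0.0103 + 1 = 0.8558
grad_y = 2*4*3.9377 + 12 = 43.5016
Step 2: Gradient step.
x_raw = -0.0103 - 0.15*0.8558 = -0.1387
y_raw = 3.9377 - 0.15*43.5016 = -2.5875
Step 3: Project onto [-1, 3].
x_proj = clip(-0.1387) = -0.1387
y_proj = clip(-2.5875) = -1.0
Step 4: Evaluate f.
f(-0.1387, -1.0) = -8.0041


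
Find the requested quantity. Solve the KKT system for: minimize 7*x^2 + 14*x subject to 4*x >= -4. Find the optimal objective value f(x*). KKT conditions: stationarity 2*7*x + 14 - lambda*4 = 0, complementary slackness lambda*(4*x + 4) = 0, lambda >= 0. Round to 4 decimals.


Step 1: Try lambda = 0 (constraint inactive).
Stationarity: 2*7*x + 14 = 0
x* = -14/(2*7) = -1.0
Check constraint: 4*-1.0 = -4.0 >= -4 -- satisfied.
Step 2: Compute optimal value.
f(x*) = 7*(-1.0)^2 + 14*(-1.0) = -7.0


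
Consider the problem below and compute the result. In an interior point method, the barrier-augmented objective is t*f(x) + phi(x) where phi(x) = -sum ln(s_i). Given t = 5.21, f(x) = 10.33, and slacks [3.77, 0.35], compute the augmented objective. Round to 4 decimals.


Step 1: Compute log-barrier.
ln values: [1.3271, -1.0498]
phi = -(1.3271 - 1.0498) = -0.2773
Step 2: Compute augmented objective.
t*f(x) = 5.21*10.33 = 53.8193
Total = 53.8193 - 0.2773 = 53.542


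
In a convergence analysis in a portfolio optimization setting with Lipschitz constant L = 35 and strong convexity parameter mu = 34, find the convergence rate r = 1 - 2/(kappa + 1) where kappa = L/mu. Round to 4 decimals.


Step 1: Compute the condition number.
kappa = L/mu = 35/34 = 1.0294
Step 2: Compute the convergence rate.
r = 1 - 2/(kappa + 1) = 1 - 2*mu/(L + mu) = (L - mu)/(L + mu) = 1/69 = 0.0145


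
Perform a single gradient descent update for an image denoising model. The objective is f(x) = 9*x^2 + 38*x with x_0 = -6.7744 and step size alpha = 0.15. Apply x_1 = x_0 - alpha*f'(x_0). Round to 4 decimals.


We compute the gradient at x_0 and apply the update.
f'(x) = 18*x + 38
f'(-6.7744) = 18*-6.7744 + 38 = -83.9392
x_1 = -6.7744 - 0.15*-83.9392 = 5.8165


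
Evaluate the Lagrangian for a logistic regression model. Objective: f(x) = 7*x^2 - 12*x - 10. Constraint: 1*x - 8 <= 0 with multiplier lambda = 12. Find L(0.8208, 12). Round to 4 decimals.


Step 1: Evaluate f(x).
f(0.8208) = 7*0.8208^2 - 12*0.8208 - 10 = -15.1336
Step 2: Evaluate g(x).
g(0.8208) = 1*0.8208 - 8 = -7.1792
Step 3: Compute Lagrangian.
L = -15.1336 + 12*-7.1792 = -101.284


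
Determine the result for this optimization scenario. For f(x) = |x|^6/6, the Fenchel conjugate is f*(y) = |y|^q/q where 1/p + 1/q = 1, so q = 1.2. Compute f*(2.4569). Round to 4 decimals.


The conjugate exponent q satisfies 1/p + 1/q = 1.
p = 6, so q = 6/(6 - 1) = 1.2
|y|^q = 2.4569^1.2 = 2.9408
f*(2.4569) = 2.9408 / 1.2 = 2.4507


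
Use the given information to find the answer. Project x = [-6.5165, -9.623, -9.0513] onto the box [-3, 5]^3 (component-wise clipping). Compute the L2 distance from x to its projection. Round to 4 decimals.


Project each component onto [-3, 5].
clip(-6.5165) = -3.0, clip(-9.623) = -3.0, clip(-9.0513) = -3.0
Projection = [-3.0, -3.0, -3.0]
Squared diffs: [12.3658, 43.8641, 36.6182]
Distance = sqrt(92.8481) = 9.6358


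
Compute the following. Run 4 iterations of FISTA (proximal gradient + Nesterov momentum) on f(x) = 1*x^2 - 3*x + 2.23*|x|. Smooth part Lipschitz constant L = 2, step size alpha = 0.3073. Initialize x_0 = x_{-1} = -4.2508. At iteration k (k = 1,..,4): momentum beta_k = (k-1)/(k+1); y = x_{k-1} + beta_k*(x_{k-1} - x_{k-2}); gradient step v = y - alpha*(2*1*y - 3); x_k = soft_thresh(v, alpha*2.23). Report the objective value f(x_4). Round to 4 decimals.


FISTA on f(x) = 1*x^2 - 3*x + 2.23*|x|
L = 2, alpha = 0.3073
Iteration 1: beta = 0.0, y = -4.2508 + 0.0*(-4.2508 + 4.2508) = -4.2508
  grad(y) = -11.5016, v = y - alpha*grad = -0.7164
  prox(v) = soft_thresh(-0.7164, 0.6853) = -0.0311
Iteration 2: beta = 0.3333, y = -0.0311 + 0.3333*(-0.0311 + 4.2508) = 1.3755
  grad(y) = -0.249, v = y - alpha*grad = 1.452
  prox(v) = soft_thresh(1.452, 0.6853) = 0.7667
Iteration 3: beta = 0.5, y = 0.7667 + 0.5*(0.7667 + 0.0311) = 1.1656
  grad(y) = -0.6687, v = y - alpha*grad = 1.3711
  prox(v) = soft_thresh(1.3711, 0.6853) = 0.6859
Iteration 4: beta = 0.6, y = 0.6859 + 0.6*(0.6859 - 0.7667) = 0.6373
  grad(y) = -1.7253, v = y - alpha*grad = 1.1675
  prox(v) = soft_thresh(1.1675, 0.6853) = 0.4822
f(x_4) = 1*0.4822^2 - 3*0.4822 + 2.23*|0.4822| = -0.1388


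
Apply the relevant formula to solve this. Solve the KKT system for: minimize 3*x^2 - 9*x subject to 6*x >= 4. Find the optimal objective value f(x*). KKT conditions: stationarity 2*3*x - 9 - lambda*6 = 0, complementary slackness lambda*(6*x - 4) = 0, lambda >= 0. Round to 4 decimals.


Step 1: Try lambda = 0 (constraint inactive).
Stationarity: 2*3*x - 9 = 0
x* = 9/(2*3) = 1.5
Check constraint: 6*1.5 = 9.0 >= 4 -- satisfied.
Step 2: Compute optimal value.
f(x*) = 3*1.5^2 - 9*1.5 = -6.75


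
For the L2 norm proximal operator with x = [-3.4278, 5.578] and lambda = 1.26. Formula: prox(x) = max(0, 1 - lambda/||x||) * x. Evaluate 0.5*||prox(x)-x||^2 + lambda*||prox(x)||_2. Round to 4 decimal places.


Step 1: Compute ||x||.
||x|| = 6.5471
Step 2: Compute scaling factor.
scale = max(0, 1 - 1.26/6.5471) = 0.8075
Step 3: prox(x) = [-2.7681, 4.5045]
||prox(x)|| = 5.2871
Step 4: Proximal objective.
0.5*||prox-x||^2 = 0.7938
lambda*||prox|| = 6.6617
Total = 7.4555


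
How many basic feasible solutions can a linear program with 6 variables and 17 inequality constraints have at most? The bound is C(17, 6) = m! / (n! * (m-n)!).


Each vertex corresponds to some choice of n active constraints out of m, so the number of vertices is at most C(m, n) = m! / (n!(m-n)!).
m = 17, n = 6
Numerator: 17 * 16 * 15 * 14 * 13 * 12
Denominator: 6! = 720
C(17, 6) = 12376


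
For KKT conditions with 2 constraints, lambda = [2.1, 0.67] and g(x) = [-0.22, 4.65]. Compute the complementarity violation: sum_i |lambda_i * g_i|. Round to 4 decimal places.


KKT complementary slackness check:
lambda_1 * g_1 = 2.1 * -0.22 = -0.462
lambda_2 * g_2 = 0.67 * 4.65 = 3.1155
Total violation = 0.462 + 3.1155 = 3.5775


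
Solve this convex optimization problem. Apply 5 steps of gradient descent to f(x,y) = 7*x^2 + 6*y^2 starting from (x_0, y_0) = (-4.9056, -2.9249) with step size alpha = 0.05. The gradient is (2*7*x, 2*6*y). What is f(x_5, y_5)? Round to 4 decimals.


Gradient descent on f(x,y) = 7*x^2 + 6*y^2.
Starting point: (-4.9056, -2.9249), alpha = 0.05
Step 1: grad_x = 2*7*-4.9056 = -68.6784, grad_y = 2*6*-2.9249 = -35.0988
  x_1 = -4.9056 - 0.05*-68.6784 = -1.4717
  y_1 = -2.9249 - 0.05*-35.0988 = -1.17
Step 2: grad_x = 2*7*-1.4717 = -20.6035, grad_y = 2*6*-1.17 = -14.0395
  x_2 = -1.4717 - 0.05*-20.6035 = -0.4415
  y_2 = -1.17 - 0.05*-14.0395 = -0.468
Step 3: grad_x = 2*7*-0.4415 = -6.1811, grad_y = 2*6*-0.468 = -5.6158
  x_3 = -0.4415 - 0.05*-6.1811 = -0.1325
  y_3 = -0.468 - 0.05*-5.6158 = -0.1872
Step 4: grad_x = 2*7*-0.1325 = -1.8543, grad_y = 2*6*-0.1872 = -2.2463
  x_4 = -0.1325 - 0.05*-1.8543 = -0.0397
  y_4 = -0.1872 - 0.05*-2.2463 = -0.0749
Step 5: grad_x = 2*7*-0.0397 = -0.5563, grad_y = 2*6*-0.0749 = -0.8985
  x_5 = -0.0397 - 0.05*-0.5563 = -0.0119
  y_5 = -0.0749 - 0.05*-0.8985 = -0.03
f(-0.0119, -0.03) = 7*(-0.0119)^2 + 6*(-0.03)^2 = 0.0064


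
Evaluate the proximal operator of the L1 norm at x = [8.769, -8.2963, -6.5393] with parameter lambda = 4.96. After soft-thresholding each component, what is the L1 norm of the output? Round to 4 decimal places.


Soft-thresholding with lambda = 4.96:
prox(8.769) = sign(8.769)*max(|8.769| - 4.96, 0) = 3.809
prox(-8.2963) = sign(-8.2963)*max(|-8.2963| - 4.96, 0) = -3.3363
prox(-6.5393) = sign(-6.5393)*max(|-6.5393| - 4.96, 0) = -1.5793
prox(x) = [3.809, -3.3363, -1.5793]
||prox(x)||_1 = 3.809 + 3.3363 + 1.5793 = 8.7246


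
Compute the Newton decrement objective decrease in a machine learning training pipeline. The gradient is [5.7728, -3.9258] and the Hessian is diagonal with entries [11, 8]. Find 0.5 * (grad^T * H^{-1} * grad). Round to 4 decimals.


Step 1: H is diagonal, so H^(-1) * g = [0.5248, -0.4907].
Step 2: g^T H^(-1) g = sum_i g_i^2 / H_ii
  = (5.7728)^2/11 + (-3.9258)^2/8
  = 3.0296 + 1.9265 = 4.9561
Step 3: Objective decrease = 0.5 * g^T H^(-1) g = 2.478


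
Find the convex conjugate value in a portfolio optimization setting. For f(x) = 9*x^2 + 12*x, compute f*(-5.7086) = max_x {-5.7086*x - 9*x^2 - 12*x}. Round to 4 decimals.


f*(y) = sup_x {y*x - a*x^2 - b*x} = sup_x {(y-b)*x - a*x^2}
FOC: (y - b) - 2a*x = 0 => x* = (y - b)/(2a)
x* = (-5.7086 - 12)/(2*9) = -0.9838
f*(-5.7086) = (y-b)^2/(4a) = (-5.7086 - 12)^2/(4*9)
= 313.5945/36 = 8.711


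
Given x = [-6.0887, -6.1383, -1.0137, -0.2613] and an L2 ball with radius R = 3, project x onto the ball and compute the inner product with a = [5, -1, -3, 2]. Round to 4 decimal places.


Step 1: Compute ||x|| (intermediates to 6 decimals).
||x|| = sqrt((-6.0887)^2 + (-6.1383)^2 + (-1.0137)^2 + (-0.2613)^2) = 8.70901
Step 2: Project.
Since ||x|| > R, scale = R/||x|| = 3/8.70901 = 0.344471, proj(x) = scale * x
proj(x) = [-2.097381, -2.114466, -0.34919, -0.09001]
Step 3: Dot product.
a^T * proj(x) = 5*(-2.097381) - 1*(-2.114466) - 3*(-0.34919) + 2*(-0.09001) = -7.5049


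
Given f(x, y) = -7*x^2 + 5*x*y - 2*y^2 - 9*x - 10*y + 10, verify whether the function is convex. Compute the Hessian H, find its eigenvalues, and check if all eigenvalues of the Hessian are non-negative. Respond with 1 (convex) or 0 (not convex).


The Hessian of f(x,y) = -7*x^2 + 5*x*y - 2*y^2 - 9*x - 10*y + 10 is:
H = [[-14, 5], [5, -4]]
Trace = -14 - 4 = -18
Determinant = -14*-4 - (5)^2 = 31
Discriminant = (-18)^2 - 4*31 = 200.0
Eigenvalues: lambda_1 = -16.0711, lambda_2 = -1.9289
The function is not convex.

0


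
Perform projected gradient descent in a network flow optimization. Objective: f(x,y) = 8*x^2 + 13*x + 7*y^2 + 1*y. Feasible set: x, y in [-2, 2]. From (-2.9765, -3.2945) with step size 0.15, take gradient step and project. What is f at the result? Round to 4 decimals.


Step 1: Compute gradient at (-2.9765, -3.2945).
grad_x = 2*8*-2.9765 + 13 = -34.624
grad_y = 2*7*-3.2945 + 1 = -45.123
Step 2: Gradient step.
x_raw = -2.9765 - 0.15*-34.624 = 2.2171
y_raw = -3.2945 - 0.15*-45.123 = 3.474
Step 3: Project onto [-2, 2].
x_proj = clip(2.2171) = 2.0
y_proj = clip(3.474) = 2.0
Step 4: Evaluate f.
f(2.0, 2.0) = 88.0


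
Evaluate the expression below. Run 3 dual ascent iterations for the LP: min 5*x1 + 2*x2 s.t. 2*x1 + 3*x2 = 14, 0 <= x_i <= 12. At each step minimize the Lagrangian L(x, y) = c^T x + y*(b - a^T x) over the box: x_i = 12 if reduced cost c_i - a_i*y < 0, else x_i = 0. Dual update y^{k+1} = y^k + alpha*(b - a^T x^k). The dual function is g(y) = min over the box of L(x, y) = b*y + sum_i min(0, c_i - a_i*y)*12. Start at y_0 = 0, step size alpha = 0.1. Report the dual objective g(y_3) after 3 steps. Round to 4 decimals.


Dual ascent for LP: min 5*x1 + 2*x2, 2*x1 + 3*x2 = 14, 0 <= x_i <= 12
Step 1: y^k = 0.0, reduced costs: (5.0, 2.0)
  x^k = (0.0, 0.0), subgradient = b - a^T x = 14.0
  y^{k+1} = 0.0 + 0.1*14.0 = 1.4
Step 2: y^k = 1.4, reduced costs: (2.2, -2.2)
  x^k = (0.0, 12.0), subgradient = b - a^T x = -22.0
  y^{k+1} = 1.4 + 0.1*-22.0 = -0.8
Step 3: y^k = -0.8, reduced costs: (6.6, 4.4)
  x^k = (0.0, 0.0), subgradient = b - a^T x = 14.0
  y^{k+1} = -0.8 + 0.1*14.0 = 0.6
Dual objective at y_3 = 0.6: reduced costs (3.8, 0.2), box minimizer x = (0.0, 0.0)
g(y_3) = b*y + (c1 - a1*y)*x1 + (c2 - a2*y)*x2 = 14*0.6 + 3.8*0.0 + 0.2*0.0 = 8.4 + 0.0 + 0.0 = 8.4


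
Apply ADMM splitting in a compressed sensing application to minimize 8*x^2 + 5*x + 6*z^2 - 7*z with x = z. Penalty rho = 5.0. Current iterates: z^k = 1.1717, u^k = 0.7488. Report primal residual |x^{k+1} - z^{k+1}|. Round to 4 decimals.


ADMM iteration with rho = 5.0, z^k = 1.1717, u^k = 0.7488
Step 1: x-update.
Minimize 8*x^2 + 5*x + (5.0/2)*(x - 1.1717 + 0.7488)^2
FOC: (2*8 + 5.0)*x = -5 + 5.0*(1.1717 - 0.7488)
x^{k+1} = -0.1374
Step 2: z-update.
Minimize 6*z^2 - 7*z + (5.0/2)*(-0.1374 - z + 0.7488)^2
FOC: (2*6 + 5.0)*z = 7 + 5.0*(-0.1374 + 0.7488)
z^{k+1} = 0.5916
Step 3: u-update.
u^{k+1} = 0.7488 - 0.1374 - 0.5916 = 0.0198
Step 4: Primal residual = |-0.1374 - 0.5916| = 0.729


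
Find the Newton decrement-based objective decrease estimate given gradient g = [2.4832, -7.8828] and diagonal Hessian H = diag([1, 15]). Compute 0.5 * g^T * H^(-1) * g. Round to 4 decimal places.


Step 1: H is diagonal, so H^(-1) * g = [2.4832, -0.5255].
Step 2: g^T H^(-1) g = sum_i g_i^2 / H_ii
  = (2.4832)^2/1 + (-7.8828)^2/15
  = 6.1663 + 4.1426 = 10.3089
Step 3: Objective decrease = 0.5 * g^T H^(-1) g = 5.1544


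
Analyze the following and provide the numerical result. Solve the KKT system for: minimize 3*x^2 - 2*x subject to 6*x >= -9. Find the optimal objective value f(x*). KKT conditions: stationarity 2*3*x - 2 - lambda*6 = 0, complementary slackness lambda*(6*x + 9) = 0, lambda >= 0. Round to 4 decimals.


Step 1: Try lambda = 0 (constraint inactive).
Stationarity: 2*3*x - 2 = 0
x* = 2/(2*3) = 1/3 = 0.3333 (rounded; the exact value 1/3 is used below)
Check constraint: 6*0.3333 = 1.9998 >= -9 -- satisfied.
Step 2: Compute optimal value.
f(x*) = 3*(1/3)^2 - 2*(1/3) = -0.3333


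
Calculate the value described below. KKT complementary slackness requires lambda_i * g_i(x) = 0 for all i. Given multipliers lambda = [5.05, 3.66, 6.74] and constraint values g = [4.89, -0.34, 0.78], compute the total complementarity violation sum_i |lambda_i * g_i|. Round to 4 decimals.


KKT complementary slackness check:
lambda_1 * g_1 = 5.05 * 4.89 = 24.6945
lambda_2 * g_2 = 3.66 * -0.34 = -1.2444
lambda_3 * g_3 = 6.74 * 0.78 = 5.2572
Total violation = 24.6945 + 1.2444 + 5.2572 = 31.1961


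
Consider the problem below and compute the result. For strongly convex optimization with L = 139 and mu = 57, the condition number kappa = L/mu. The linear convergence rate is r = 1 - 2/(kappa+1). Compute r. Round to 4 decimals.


Step 1: Compute the condition number.
kappa = L/mu = 139/57 = 2.4386
Step 2: Compute the convergence rate.
r = 1 - 2/(kappa + 1) = 1 - 2*mu/(L + mu) = (L - mu)/(L + mu) = 82/196 = 0.4184


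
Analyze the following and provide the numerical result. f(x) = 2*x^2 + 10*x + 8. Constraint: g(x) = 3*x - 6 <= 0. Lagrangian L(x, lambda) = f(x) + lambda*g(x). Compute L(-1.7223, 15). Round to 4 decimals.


Step 1: Evaluate f(x).
f(-1.7223) = 2*(-1.7223)^2 + 10*(-1.7223) + 8 = -3.2904
Step 2: Evaluate g(x).
g(-1.7223) = 3*-1.7223 - 6 = -11.1669
Step 3: Compute Lagrangian.
L = -3.2904 + 15*-11.1669 = -170.7939


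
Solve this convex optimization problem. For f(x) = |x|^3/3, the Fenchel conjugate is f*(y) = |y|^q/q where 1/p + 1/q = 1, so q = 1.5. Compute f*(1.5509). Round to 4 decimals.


The conjugate exponent q satisfies 1/p + 1/q = 1.
p = 3, so q = 3/(3 - 1) = 1.5
|y|^q = 1.5509^1.5 = 1.9314
f*(1.5509) = 1.9314 / 1.5 = 1.2876


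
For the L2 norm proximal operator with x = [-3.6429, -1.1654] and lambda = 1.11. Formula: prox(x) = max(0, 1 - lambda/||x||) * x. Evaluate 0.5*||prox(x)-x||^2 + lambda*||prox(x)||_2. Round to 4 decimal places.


Step 1: Compute ||x||.
||x|| = 3.8248
Step 2: Compute scaling factor.
scale = max(0, 1 - 1.11/3.8248) = 0.7098
Step 3: prox(x) = [-2.5857, -0.8272]
||prox(x)|| = 2.7148
Step 4: Proximal objective.
0.5*||prox-x||^2 = 0.6161
lambda*||prox|| = 3.0134
Total = 3.6294


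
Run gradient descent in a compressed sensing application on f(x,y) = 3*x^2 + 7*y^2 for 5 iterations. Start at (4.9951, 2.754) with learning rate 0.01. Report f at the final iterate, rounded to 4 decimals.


Gradient descent on f(x,y) = 3*x^2 + 7*y^2.
Starting point: (4.9951, 2.754), alpha = 0.01
Step 1: grad_x = 2*3*4.9951 = 29.9706, grad_y = 2*7*2.754 = 38.556
  x_1 = 4.9951 - 0.01*29.9706 = 4.6954
  y_1 = 2.754 - 0.01*38.556 = 2.3684
Step 2: grad_x = 2*3*4.6954 = 28.1724, grad_y = 2*7*2.3684 = 33.1582
  x_2 = 4.6954 - 0.01*28.1724 = 4.4137
  y_2 = 2.3684 - 0.01*33.1582 = 2.0369
Step 3: grad_x = 2*3*4.4137 = 26.482, grad_y = 2*7*2.0369 = 28.516
  x_3 = 4.4137 - 0.01*26.482 = 4.1489
  y_3 = 2.0369 - 0.01*28.516 = 1.7517
Step 4: grad_x = 2*3*4.1489 = 24.8931, grad_y = 2*7*1.7517 = 24.5238
  x_4 = 4.1489 - 0.01*24.8931 = 3.8999
  y_4 = 1.7517 - 0.01*24.5238 = 1.5065
Step 5: grad_x = 2*3*3.8999 = 23.3995, grad_y = 2*7*1.5065 = 21.0904
  x_5 = 3.8999 - 0.01*23.3995 = 3.6659
  y_5 = 1.5065 - 0.01*21.0904 = 1.2956
f(3.6659, 1.2956) = 3*3.6659^2 + 7*1.2956^2 = 52.0663


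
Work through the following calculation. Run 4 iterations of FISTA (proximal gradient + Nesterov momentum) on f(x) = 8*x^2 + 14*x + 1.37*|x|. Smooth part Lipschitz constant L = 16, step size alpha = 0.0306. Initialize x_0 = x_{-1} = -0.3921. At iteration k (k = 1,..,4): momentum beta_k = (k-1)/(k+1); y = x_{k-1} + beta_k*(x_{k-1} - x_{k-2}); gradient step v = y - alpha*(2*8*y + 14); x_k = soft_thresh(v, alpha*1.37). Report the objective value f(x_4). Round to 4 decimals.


FISTA on f(x) = 8*x^2 + 14*x + 1.37*|x|
L = 16, alpha = 0.0306
Iteration 1: beta = 0.0, y = -0.3921 + 0.0*(-0.3921 + 0.3921) = -0.3921
  grad(y) = 7.7264, v = y - alpha*grad = -0.6285
  prox(v) = soft_thresh(-0.6285, 0.0419) = -0.5866
Iteration 2: beta = 0.3333, y = -0.5866 + 0.3333*(-0.5866 + 0.3921) = -0.6514
  grad(y) = 3.5769, v = y - alpha*grad = -0.7609
  prox(v) = soft_thresh(-0.7609, 0.0419) = -0.719
Iteration 3: beta = 0.5, y = -0.719 + 0.5*(-0.719 + 0.5866) = -0.7852
  grad(y) = 1.4375, v = y - alpha*grad = -0.8291
  prox(v) = soft_thresh(-0.8291, 0.0419) = -0.7872
Iteration 4: beta = 0.6, y = -0.7872 + 0.6*(-0.7872 + 0.719) = -0.8282
  grad(y) = 0.7493, v = y - alpha*grad = -0.8511
  prox(v) = soft_thresh(-0.8511, 0.0419) = -0.8092
f(x_4) = 8*(-0.8092)^2 + 14*(-0.8092) + 1.37*|-0.8092| = -4.9818


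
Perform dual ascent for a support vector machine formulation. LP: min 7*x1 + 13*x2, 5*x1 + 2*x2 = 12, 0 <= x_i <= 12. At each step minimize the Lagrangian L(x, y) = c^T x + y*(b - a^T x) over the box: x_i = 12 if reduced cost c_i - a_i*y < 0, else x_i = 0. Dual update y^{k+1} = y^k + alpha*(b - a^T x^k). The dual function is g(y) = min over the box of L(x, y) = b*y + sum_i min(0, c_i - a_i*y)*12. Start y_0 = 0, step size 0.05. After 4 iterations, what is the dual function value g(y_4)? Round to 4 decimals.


Dual ascent for LP: min 7*x1 + 13*x2, 5*x1 + 2*x2 = 12, 0 <= x_i <= 12
Step 1: y^k = 0.0, reduced costs: (7.0, 13.0)
  x^k = (0.0, 0.0), subgradient = b - a^T x = 12.0
  y^{k+1} = 0.0 + 0.05*12.0 = 0.6
Step 2: y^k = 0.6, reduced costs: (4.0, 11.8)
  x^k = (0.0, 0.0), subgradient = b - a^T x = 12.0
  y^{k+1} = 0.6 + 0.05*12.0 = 1.2
Step 3: y^k = 1.2, reduced costs: (1.0, 10.6)
  x^k = (0.0, 0.0), subgradient = b - a^T x = 12.0
  y^{k+1} = 1.2 + 0.05*12.0 = 1.8
Step 4: y^k = 1.8, reduced costs: (-2.0, 9.4)
  x^k = (12.0, 0.0), subgradient = b - a^T x = -48.0
  y^{k+1} = 1.8 + 0.05*-48.0 = -0.6
Dual objective at y_4 = -0.6: reduced costs (10.0, 14.2), box minimizer x = (0.0, 0.0)
g(y_4) = b*y + (c1 - a1*y)*x1 + (c2 - a2*y)*x2 = 12*(-0.6) + 10.0*0.0 + 14.2*0.0 = -7.2 + 0.0 + 0.0 = -7.2


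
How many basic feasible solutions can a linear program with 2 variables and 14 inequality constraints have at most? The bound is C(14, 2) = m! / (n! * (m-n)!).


Each vertex corresponds to some choice of n active constraints out of m, so the number of vertices is at most C(m, n) = m! / (n!(m-n)!).
m = 14, n = 2
Numerator: 14 * 13
Denominator: 2! = 2
C(14, 2) = 91


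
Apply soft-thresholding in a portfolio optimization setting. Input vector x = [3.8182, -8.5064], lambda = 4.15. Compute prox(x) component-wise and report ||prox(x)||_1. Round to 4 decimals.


Soft-thresholding with lambda = 4.15:
prox(3.8182) = sign(3.8182)*max(|3.8182| - 4.15, 0) = 0.0
prox(-8.5064) = sign(-8.5064)*max(|-8.5064| - 4.15, 0) = -4.3564
prox(x) = [0.0, -4.3564]
||prox(x)||_1 = 0.0 + 4.3564 = 4.3564


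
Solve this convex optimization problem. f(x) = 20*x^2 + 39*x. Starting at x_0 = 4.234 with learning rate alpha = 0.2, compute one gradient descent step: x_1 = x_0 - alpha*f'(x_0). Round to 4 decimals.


We compute the gradient at x_0 and apply the update.
f'(x) = 40*x + 39
f'(4.234) = 40*4.234 + 39 = 208.36
x_1 = 4.234 - 0.2*208.36 = -37.438


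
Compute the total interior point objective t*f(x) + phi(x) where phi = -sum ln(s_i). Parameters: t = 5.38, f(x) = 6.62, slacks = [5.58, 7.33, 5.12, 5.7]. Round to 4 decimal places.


Step 1: Compute log-barrier.
ln values: [1.7192, 1.992, 1.6332, 1.7405]
phi = -(1.7192 + 1.992 + 1.6332 + 1.7405) = -7.0848
Step 2: Compute augmented objective.
t*f(x) = 5.38*6.62 = 35.6156
Total = 35.6156 - 7.0848 = 28.5308


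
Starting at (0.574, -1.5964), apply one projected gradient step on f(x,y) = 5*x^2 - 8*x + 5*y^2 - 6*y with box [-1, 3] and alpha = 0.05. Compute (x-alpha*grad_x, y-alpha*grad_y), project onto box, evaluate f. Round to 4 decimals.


Step 1: Compute gradient at (0.574, -1.5964).
grad_x = 2*5*0.574 - 8 = -2.26
grad_y = 2*5*-1.5964 - 6 = -21.964
Step 2: Gradient step.
x_raw = 0.574 - 0.05*-2.26 = 0.687
y_raw = -1.5964 - 0.05*-21.964 = -0.4982
Step 3: Project onto [-1, 3].
x_proj = clip(0.687) = 0.687
y_proj = clip(-0.4982) = -0.4982
Step 4: Evaluate f.
f(0.687, -0.4982) = 1.0941


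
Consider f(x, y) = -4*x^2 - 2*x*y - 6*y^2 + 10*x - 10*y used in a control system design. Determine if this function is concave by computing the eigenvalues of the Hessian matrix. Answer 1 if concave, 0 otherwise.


The Hessian of f(x,y) = -4*x^2 - 2*x*y - 6*y^2 + 10*x - 10*y is:
H = [[-8, -2], [-2, -12]]
Trace = -8 - 12 = -20
Determinant = -8*-12 - (-2)^2 = 92
Discriminant = (-20)^2 - 4*92 = 32.0
Eigenvalues: lambda_1 = -12.8284, lambda_2 = -7.1716
The function is concave.

1


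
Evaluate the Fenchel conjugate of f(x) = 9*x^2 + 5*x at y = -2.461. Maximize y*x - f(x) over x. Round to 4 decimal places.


f*(y) = sup_x {y*x - a*x^2 - b*x} = sup_x {(y-b)*x - a*x^2}
FOC: (y - b) - 2a*x = 0 => x* = (y - b)/(2a)
x* = (-2.461 - 5)/(2*9) = -0.4145
f*(-2.461) = (y-b)^2/(4a) = (-2.461 - 5)^2/(4*9)
= 55.6665/36 = 1.5463


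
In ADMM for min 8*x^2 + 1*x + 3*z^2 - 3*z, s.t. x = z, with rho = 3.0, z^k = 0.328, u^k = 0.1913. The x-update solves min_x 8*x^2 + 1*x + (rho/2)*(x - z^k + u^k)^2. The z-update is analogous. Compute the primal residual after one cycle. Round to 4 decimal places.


ADMM iteration with rho = 3.0, z^k = 0.328, u^k = 0.1913
Step 1: x-update.
Minimize 8*x^2 + 1*x + (3.0/2)*(x - 0.328 + 0.1913)^2
FOC: (2*8 + 3.0)*x = -1 + 3.0*(0.328 - 0.1913)
x^{k+1} = -0.031
Step 2: z-update.
Minimize 3*z^2 - 3*z + (3.0/2)*(-0.031 - z + 0.1913)^2
FOC: (2*3 + 3.0)*z = 3 + 3.0*(-0.031 + 0.1913)
z^{k+1} = 0.3868
Step 3: u-update.
u^{k+1} = 0.1913 - 0.031 - 0.3868 = -0.2265
Step 4: Primal residual = |-0.031 - 0.3868| = 0.4178


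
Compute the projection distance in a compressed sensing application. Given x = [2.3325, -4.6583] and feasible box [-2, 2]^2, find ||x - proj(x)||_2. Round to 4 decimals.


Project each component onto [-2, 2].
clip(2.3325) = 2.0, clip(-4.6583) = -2.0
Projection = [2.0, -2.0]
Squared diffs: [0.1106, 7.0666]
Distance = sqrt(7.1772) = 2.679


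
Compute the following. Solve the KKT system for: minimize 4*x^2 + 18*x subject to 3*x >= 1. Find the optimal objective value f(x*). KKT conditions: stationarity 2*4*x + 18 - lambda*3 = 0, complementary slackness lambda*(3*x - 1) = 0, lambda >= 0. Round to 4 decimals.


Step 1: Try lambda = 0 (constraint inactive).
x_unc = -18/(2*4) = -2.25
Check: 3*-2.25 = -6.75 < 1 -- violated!
Step 2: Constraint must be active: 3*x = 1
x* = 1/3 = 0.3333 (rounded; the exact value 1/3 is used below)
lambda = (2*4*(1/3) + 18)/3 = 6.8889
Step 3: Compute optimal value.
f(x*) = 4*(1/3)^2 + 18*(1/3) = 6.4444


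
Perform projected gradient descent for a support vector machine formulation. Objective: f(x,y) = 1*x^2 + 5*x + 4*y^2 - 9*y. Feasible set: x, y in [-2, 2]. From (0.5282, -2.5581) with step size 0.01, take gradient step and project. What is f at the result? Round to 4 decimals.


Step 1: Compute gradient at (0.5282, -2.5581).
grad_x = 2*1*0.5282 + 5 = 6.0564
grad_y = 2*4*-2.5581 - 9 = -29.4648
Step 2: Gradient step.
x_raw = 0.5282 - 0.01*6.0564 = 0.4676
y_raw = -2.5581 - 0.01*-29.4648 = -2.2635
Step 3: Project onto [-2, 2].
x_proj = clip(0.4676) = 0.4676
y_proj = clip(-2.2635) = -2.0
Step 4: Evaluate f.
f(0.4676, -2.0) = 36.5569


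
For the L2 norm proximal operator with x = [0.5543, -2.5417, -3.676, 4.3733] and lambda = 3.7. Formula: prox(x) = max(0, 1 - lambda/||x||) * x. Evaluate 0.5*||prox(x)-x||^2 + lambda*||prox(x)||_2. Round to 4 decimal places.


Step 1: Compute ||x||.
||x|| = 6.2774
Step 2: Compute scaling factor.
scale = max(0, 1 - 3.7/6.2774) = 0.4106
Step 3: prox(x) = [0.2276, -1.0436, -1.5093, 1.7956]
||prox(x)|| = 2.5774
Step 4: Proximal objective.
0.5*||prox-x||^2 = 6.845
lambda*||prox|| = 9.5364
Total = 16.3815


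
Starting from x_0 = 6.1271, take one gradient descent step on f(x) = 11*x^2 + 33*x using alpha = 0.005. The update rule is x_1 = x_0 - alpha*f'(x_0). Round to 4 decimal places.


We compute the gradient at x_0 and apply the update.
f'(x) = 22*x + 33
f'(6.1271) = 22*6.1271 + 33 = 167.7962
x_1 = 6.1271 - 0.005*167.7962 = 5.2881


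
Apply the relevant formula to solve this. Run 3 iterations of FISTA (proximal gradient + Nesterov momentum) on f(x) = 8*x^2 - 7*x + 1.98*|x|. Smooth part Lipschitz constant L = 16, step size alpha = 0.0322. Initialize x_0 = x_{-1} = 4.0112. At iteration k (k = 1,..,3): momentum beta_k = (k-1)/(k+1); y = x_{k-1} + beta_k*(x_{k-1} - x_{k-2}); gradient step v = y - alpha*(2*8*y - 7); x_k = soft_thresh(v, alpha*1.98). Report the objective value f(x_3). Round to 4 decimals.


FISTA on f(x) = 8*x^2 - 7*x + 1.98*|x|
L = 16, alpha = 0.0322
Iteration 1: beta = 0.0, y = 4.0112 + 0.0*(4.0112 - 4.0112) = 4.0112
  grad(y) = 57.1792, v = y - alpha*grad = 2.17
  prox(v) = soft_thresh(2.17, 0.0638) = 2.1063
Iteration 2: beta = 0.3333, y = 2.1063 + 0.3333*(2.1063 - 4.0112) = 1.4713
  grad(y) = 16.5408, v = y - alpha*grad = 0.9387
  prox(v) = soft_thresh(0.9387, 0.0638) = 0.8749
Iteration 3: beta = 0.5, y = 0.8749 + 0.5*(0.8749 - 2.1063) = 0.2593
  grad(y) = -2.8519, v = y - alpha*grad = 0.3511
  prox(v) = soft_thresh(0.3511, 0.0638) = 0.2873
f(x_3) = 8*0.2873^2 - 7*0.2873 + 1.98*|0.2873| = -0.7819


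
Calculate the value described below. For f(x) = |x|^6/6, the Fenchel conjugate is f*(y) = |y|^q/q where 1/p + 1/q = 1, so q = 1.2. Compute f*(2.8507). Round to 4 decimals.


The conjugate exponent q satisfies 1/p + 1/q = 1.
p = 6, so q = 6/(6 - 1) = 1.2
|y|^q = 2.8507^1.2 = 3.5151
f*(2.8507) = 3.5151 / 1.2 = 2.9293


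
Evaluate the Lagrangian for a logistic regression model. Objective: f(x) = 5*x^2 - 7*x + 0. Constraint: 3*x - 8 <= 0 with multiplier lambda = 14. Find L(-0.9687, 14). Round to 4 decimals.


Step 1: Evaluate f(x).
f(-0.9687) = 5*(-0.9687)^2 - 7*(-0.9687) + 0 = 11.4728
Step 2: Evaluate g(x).
g(-0.9687) = 3*-0.9687 - 8 = -10.9061
Step 3: Compute Lagrangian.
L = 11.4728 + 14*-10.9061 = -141.2126


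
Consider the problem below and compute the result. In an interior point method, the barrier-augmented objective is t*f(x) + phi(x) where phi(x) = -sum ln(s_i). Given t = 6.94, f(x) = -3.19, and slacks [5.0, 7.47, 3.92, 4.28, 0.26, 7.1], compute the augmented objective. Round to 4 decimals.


Step 1: Compute log-barrier.
ln values: [1.6094, 2.0109, 1.3661, 1.454, -1.3471, 1.9601]
phi = -(1.6094 + 2.0109 + 1.3661 + 1.454 - 1.3471 + 1.9601) = -7.0534
Step 2: Compute augmented objective.
t*f(x) = 6.94*-3.19 = -22.1386
Total = -22.1386 - 7.0534 = -29.192


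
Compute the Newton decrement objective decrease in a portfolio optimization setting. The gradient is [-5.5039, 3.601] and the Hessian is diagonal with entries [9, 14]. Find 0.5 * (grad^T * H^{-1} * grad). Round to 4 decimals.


Step 1: H is diagonal, so H^(-1) * g = [-0.6115, 0.2572].
Step 2: g^T H^(-1) g = sum_i g_i^2 / H_ii
  = (-5.5039)^2/9 + (3.601)^2/14
  = 3.3659 + 0.9262 = 4.2921
Step 3: Objective decrease = 0.5 * g^T H^(-1) g = 2.1461


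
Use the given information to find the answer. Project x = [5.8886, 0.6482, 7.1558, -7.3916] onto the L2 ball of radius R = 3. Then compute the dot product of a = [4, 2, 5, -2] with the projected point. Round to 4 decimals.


Step 1: Compute ||x|| (intermediates to 6 decimals).
||x|| = sqrt(5.8886^2 + 0.6482^2 + 7.1558^2 + (-7.3916)^2) = 11.871689
Step 2: Project.
Since ||x|| > R, scale = R/||x|| = 3/11.871689 = 0.252702, proj(x) = scale * x
proj(x) = [1.488061, 0.163801, 1.808285, -1.867872]
Step 3: Dot product.
a^T * proj(x) = 4*1.488061 + 2*0.163801 + 5*1.808285 - 2*(-1.867872) = 19.057
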